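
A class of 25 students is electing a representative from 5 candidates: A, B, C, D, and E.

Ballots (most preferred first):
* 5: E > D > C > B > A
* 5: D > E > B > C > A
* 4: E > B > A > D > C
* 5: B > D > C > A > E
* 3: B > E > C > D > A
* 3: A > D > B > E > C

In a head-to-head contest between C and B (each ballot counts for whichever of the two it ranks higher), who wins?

C is ranked above B on 5 ballots; B above C on 20.

B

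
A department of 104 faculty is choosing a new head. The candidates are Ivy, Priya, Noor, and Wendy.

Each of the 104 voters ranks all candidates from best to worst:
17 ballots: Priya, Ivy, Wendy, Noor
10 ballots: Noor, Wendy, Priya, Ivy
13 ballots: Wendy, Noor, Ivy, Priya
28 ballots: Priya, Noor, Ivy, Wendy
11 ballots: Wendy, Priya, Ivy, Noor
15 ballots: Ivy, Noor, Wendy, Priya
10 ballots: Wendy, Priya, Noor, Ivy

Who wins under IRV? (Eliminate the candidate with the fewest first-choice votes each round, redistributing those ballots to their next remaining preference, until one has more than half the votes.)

Round 1: Ivy 15, Priya 45, Noor 10, Wendy 34. Noor eliminated.
Round 2: Ivy 15, Priya 45, Wendy 44. Ivy eliminated.
Round 3: Priya 45, Wendy 59. Wendy has a majority (≥53).

Wendy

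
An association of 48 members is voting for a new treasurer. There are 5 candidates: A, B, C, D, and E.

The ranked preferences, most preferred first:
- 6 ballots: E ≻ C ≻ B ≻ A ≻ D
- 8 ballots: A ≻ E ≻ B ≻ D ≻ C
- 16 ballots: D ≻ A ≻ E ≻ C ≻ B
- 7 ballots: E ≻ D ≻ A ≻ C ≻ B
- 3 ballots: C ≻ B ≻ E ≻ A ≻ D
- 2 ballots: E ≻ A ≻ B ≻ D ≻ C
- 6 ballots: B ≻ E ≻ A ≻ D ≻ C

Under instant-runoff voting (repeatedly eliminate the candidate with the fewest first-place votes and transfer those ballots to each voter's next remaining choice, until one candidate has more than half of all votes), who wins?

Round 1: A 8, B 6, C 3, D 16, E 15. C eliminated.
Round 2: A 8, B 9, D 16, E 15. A eliminated.
Round 3: B 9, D 16, E 23. B eliminated.
Round 4: D 16, E 32. E has a majority (≥25).

E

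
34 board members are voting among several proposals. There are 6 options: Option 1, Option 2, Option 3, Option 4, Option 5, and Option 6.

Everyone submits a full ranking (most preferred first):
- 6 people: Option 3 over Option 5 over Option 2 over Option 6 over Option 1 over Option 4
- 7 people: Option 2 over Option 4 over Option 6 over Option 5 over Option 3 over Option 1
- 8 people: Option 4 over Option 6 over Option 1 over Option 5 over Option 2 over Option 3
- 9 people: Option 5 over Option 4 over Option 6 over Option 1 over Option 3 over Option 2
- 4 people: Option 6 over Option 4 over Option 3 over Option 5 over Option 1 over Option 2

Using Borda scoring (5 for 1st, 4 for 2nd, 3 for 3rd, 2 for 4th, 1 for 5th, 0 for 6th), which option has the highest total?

Option 1: 6×1 + 7×0 + 8×3 + 9×2 + 4×1 = 52
Option 2: 6×3 + 7×5 + 8×1 + 9×0 + 4×0 = 61
Option 3: 6×5 + 7×1 + 8×0 + 9×1 + 4×3 = 58
Option 4: 6×0 + 7×4 + 8×5 + 9×4 + 4×4 = 120
Option 5: 6×4 + 7×2 + 8×2 + 9×5 + 4×2 = 107
Option 6: 6×2 + 7×3 + 8×4 + 9×3 + 4×5 = 112

Option 4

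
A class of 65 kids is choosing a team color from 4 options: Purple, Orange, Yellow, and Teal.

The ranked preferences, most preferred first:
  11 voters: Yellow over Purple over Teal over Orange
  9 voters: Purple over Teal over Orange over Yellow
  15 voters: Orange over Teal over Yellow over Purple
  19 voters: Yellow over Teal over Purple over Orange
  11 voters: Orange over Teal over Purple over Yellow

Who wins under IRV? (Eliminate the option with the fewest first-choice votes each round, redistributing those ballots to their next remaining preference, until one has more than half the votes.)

Orange

Round 1: Purple 9, Orange 26, Yellow 30, Teal 0. Teal eliminated.
Round 2: Purple 9, Orange 26, Yellow 30. Purple eliminated.
Round 3: Orange 35, Yellow 30. Orange has a majority (≥33).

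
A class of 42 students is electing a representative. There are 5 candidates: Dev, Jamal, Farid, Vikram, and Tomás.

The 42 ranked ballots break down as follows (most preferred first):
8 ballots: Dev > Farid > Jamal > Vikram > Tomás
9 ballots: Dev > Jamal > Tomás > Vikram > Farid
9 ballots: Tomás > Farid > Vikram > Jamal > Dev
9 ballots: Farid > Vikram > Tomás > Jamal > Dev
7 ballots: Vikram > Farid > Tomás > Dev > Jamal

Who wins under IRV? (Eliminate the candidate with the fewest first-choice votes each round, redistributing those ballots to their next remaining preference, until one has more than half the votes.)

Round 1: Dev 17, Jamal 0, Farid 9, Vikram 7, Tomás 9. Jamal eliminated.
Round 2: Dev 17, Farid 9, Vikram 7, Tomás 9. Vikram eliminated.
Round 3: Dev 17, Farid 16, Tomás 9. Tomás eliminated.
Round 4: Dev 17, Farid 25. Farid has a majority (≥22).

Farid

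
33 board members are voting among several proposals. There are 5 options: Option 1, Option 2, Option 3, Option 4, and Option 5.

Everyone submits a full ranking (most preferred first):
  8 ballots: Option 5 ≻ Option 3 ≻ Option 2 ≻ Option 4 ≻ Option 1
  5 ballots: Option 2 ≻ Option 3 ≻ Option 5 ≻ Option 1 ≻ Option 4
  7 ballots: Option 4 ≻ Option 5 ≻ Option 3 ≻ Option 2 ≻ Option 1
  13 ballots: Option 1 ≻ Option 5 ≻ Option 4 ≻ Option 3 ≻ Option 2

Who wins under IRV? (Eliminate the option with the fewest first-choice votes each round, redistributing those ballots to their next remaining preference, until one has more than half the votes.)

Option 5

Round 1: Option 1 13, Option 2 5, Option 3 0, Option 4 7, Option 5 8. Option 3 eliminated.
Round 2: Option 1 13, Option 2 5, Option 4 7, Option 5 8. Option 2 eliminated.
Round 3: Option 1 13, Option 4 7, Option 5 13. Option 4 eliminated.
Round 4: Option 1 13, Option 5 20. Option 5 has a majority (≥17).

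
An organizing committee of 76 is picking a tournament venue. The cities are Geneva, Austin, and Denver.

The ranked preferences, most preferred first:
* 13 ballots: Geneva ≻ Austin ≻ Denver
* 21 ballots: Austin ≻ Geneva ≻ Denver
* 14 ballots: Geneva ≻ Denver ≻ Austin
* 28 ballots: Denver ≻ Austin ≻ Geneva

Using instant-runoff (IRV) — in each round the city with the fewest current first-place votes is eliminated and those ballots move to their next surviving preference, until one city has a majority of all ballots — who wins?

Round 1: Geneva 27, Austin 21, Denver 28. Austin eliminated.
Round 2: Geneva 48, Denver 28. Geneva has a majority (≥39).

Geneva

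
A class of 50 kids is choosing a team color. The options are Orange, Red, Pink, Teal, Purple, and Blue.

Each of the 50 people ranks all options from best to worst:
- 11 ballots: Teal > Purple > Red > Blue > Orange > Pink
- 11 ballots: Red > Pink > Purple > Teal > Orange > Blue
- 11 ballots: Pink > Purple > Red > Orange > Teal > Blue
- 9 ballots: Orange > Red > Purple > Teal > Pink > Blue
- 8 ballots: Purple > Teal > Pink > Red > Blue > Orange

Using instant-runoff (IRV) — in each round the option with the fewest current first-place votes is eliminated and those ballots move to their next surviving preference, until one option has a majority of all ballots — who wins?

Round 1: Orange 9, Red 11, Pink 11, Teal 11, Purple 8, Blue 0. Blue eliminated.
Round 2: Orange 9, Red 11, Pink 11, Teal 11, Purple 8. Purple eliminated.
Round 3: Orange 9, Red 11, Pink 11, Teal 19. Orange eliminated.
Round 4: Red 20, Pink 11, Teal 19. Pink eliminated.
Round 5: Red 31, Teal 19. Red has a majority (≥26).

Red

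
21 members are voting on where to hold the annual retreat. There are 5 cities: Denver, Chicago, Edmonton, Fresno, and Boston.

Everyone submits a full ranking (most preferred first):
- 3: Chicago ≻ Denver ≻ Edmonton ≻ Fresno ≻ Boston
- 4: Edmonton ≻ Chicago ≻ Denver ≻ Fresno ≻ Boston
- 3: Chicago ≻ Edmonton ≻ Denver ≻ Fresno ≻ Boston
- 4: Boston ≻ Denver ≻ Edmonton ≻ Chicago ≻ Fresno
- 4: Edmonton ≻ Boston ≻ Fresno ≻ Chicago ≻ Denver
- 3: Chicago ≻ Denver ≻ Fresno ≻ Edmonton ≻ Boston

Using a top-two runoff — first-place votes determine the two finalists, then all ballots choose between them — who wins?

Round 1 first-place votes: Denver 0, Chicago 9, Edmonton 8, Fresno 0, Boston 4. Chicago and Edmonton advance.
Runoff: Chicago is ranked above Edmonton on 9 ballots, Edmonton above Chicago on 12.

Edmonton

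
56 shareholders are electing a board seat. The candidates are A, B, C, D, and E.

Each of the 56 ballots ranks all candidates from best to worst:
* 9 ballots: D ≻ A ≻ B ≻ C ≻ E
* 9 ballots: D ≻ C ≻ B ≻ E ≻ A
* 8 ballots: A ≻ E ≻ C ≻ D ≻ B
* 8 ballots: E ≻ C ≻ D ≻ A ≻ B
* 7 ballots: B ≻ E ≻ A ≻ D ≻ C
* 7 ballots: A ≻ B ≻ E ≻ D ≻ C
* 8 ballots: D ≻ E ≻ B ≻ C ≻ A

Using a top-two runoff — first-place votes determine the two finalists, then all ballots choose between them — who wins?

D

Round 1 first-place votes: A 15, B 7, C 0, D 26, E 8. D and A advance.
Runoff: D is ranked above A on 34 ballots, A above D on 22.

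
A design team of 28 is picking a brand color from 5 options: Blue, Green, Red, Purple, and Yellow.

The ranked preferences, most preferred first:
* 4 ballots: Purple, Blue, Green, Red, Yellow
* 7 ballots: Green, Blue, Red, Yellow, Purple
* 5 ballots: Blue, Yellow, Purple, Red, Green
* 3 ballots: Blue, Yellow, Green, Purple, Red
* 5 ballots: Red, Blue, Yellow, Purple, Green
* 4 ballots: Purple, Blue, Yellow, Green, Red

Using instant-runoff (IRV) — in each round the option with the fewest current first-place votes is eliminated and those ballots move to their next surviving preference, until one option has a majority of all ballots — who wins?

Blue

Round 1: Blue 8, Green 7, Red 5, Purple 8, Yellow 0. Yellow eliminated.
Round 2: Blue 8, Green 7, Red 5, Purple 8. Red eliminated.
Round 3: Blue 13, Green 7, Purple 8. Green eliminated.
Round 4: Blue 20, Purple 8. Blue has a majority (≥15).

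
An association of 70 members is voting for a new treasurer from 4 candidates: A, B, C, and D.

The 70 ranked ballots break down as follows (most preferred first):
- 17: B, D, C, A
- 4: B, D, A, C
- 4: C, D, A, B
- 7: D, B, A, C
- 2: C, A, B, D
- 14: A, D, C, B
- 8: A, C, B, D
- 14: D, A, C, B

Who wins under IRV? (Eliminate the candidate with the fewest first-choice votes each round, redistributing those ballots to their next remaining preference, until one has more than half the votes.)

D

Round 1: A 22, B 21, C 6, D 21. C eliminated.
Round 2: A 24, B 21, D 25. B eliminated.
Round 3: A 24, D 46. D has a majority (≥36).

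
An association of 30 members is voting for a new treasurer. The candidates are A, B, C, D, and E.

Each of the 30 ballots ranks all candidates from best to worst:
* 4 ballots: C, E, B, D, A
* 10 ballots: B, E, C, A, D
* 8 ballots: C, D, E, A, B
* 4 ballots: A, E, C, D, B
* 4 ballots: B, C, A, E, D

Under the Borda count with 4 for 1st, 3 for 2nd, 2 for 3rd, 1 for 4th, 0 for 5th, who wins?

A: 4×0 + 10×1 + 8×1 + 4×4 + 4×2 = 42
B: 4×2 + 10×4 + 8×0 + 4×0 + 4×4 = 64
C: 4×4 + 10×2 + 8×4 + 4×2 + 4×3 = 88
D: 4×1 + 10×0 + 8×3 + 4×1 + 4×0 = 32
E: 4×3 + 10×3 + 8×2 + 4×3 + 4×1 = 74

C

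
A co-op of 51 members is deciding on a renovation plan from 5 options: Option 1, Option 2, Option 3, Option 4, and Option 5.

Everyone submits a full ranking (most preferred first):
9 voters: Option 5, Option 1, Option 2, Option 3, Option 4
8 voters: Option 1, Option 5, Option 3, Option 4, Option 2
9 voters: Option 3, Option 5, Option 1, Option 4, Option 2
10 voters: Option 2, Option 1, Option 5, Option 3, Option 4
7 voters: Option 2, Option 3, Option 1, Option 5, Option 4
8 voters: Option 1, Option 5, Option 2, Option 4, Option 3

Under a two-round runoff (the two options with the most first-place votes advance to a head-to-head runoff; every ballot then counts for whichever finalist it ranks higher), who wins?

Option 1

Round 1 first-place votes: Option 1 16, Option 2 17, Option 3 9, Option 4 0, Option 5 9. Option 2 and Option 1 advance.
Runoff: Option 2 is ranked above Option 1 on 17 ballots, Option 1 above Option 2 on 34.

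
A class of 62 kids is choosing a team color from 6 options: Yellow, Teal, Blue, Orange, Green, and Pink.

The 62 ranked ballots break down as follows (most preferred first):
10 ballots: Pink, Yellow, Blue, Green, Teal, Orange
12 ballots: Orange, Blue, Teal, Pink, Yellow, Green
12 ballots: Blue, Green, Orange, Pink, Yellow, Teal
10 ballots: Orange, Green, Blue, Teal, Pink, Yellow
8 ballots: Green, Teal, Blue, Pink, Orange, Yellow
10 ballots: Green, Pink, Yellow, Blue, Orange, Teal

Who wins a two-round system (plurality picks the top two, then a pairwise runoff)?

Green

Round 1 first-place votes: Yellow 0, Teal 0, Blue 12, Orange 22, Green 18, Pink 10. Orange and Green advance.
Runoff: Orange is ranked above Green on 22 ballots, Green above Orange on 40.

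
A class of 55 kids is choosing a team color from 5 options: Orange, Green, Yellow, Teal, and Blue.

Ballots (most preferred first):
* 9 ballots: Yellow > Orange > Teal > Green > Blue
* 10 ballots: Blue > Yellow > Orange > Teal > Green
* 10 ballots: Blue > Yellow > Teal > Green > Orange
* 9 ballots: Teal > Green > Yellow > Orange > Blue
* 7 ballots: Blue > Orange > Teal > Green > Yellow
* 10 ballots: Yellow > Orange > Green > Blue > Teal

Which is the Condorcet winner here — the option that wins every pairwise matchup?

Yellow

Yellow vs Orange: 48–7
Yellow vs Green: 39–16
Yellow vs Teal: 39–16
Yellow vs Blue: 28–27
Yellow beats every other option.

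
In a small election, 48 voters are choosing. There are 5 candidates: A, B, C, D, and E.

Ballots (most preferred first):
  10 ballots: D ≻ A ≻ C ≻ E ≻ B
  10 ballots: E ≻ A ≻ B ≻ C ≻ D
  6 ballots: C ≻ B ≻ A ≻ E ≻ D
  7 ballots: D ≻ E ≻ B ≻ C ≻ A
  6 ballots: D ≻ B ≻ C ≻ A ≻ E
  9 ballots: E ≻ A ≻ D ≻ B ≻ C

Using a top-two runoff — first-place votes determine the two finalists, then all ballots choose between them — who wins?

Round 1 first-place votes: A 0, B 0, C 6, D 23, E 19. D and E advance.
Runoff: D is ranked above E on 23 ballots, E above D on 25.

E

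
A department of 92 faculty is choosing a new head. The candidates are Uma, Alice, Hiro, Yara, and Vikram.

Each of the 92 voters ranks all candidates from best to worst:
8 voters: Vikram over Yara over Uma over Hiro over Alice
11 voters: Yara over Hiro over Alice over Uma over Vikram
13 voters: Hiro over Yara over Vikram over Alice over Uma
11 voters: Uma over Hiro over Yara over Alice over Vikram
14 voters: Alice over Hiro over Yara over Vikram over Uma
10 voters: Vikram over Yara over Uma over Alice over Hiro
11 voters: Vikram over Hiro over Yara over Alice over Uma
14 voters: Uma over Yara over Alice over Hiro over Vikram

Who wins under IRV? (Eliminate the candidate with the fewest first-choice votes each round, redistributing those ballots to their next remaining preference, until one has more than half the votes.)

Hiro

Round 1: Uma 25, Alice 14, Hiro 13, Yara 11, Vikram 29. Yara eliminated.
Round 2: Uma 25, Alice 14, Hiro 24, Vikram 29. Alice eliminated.
Round 3: Uma 25, Hiro 38, Vikram 29. Uma eliminated.
Round 4: Hiro 63, Vikram 29. Hiro has a majority (≥47).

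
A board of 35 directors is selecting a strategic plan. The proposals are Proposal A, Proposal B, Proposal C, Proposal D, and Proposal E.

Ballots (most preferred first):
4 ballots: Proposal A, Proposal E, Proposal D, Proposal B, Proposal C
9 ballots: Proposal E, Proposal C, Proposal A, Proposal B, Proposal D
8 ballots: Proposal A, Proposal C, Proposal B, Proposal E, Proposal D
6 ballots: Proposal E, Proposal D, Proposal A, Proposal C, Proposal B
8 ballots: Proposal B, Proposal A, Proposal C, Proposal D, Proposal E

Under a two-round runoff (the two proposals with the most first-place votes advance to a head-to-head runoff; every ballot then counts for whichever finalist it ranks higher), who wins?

Round 1 first-place votes: Proposal A 12, Proposal B 8, Proposal C 0, Proposal D 0, Proposal E 15. Proposal E and Proposal A advance.
Runoff: Proposal E is ranked above Proposal A on 15 ballots, Proposal A above Proposal E on 20.

Proposal A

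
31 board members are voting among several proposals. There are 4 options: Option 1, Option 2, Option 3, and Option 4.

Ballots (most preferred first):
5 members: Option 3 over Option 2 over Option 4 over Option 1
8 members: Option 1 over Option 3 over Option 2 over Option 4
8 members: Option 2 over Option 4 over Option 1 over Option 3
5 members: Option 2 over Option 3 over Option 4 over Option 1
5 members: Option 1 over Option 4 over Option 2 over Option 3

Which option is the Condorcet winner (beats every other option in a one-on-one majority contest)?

Option 2 vs Option 1: 18–13
Option 2 vs Option 3: 18–13
Option 2 vs Option 4: 26–5
Option 2 beats every other option.

Option 2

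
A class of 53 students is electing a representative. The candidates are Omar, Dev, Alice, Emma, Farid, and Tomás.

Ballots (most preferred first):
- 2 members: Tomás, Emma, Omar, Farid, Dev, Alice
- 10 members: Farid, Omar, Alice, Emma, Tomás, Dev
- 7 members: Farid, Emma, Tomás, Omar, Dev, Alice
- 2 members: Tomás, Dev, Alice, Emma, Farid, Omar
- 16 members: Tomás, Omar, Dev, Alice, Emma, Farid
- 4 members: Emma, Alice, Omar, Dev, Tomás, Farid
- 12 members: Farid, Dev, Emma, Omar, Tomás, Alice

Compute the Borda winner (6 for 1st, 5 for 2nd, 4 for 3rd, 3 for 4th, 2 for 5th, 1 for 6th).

Omar

Omar: 2×4 + 10×5 + 7×3 + 2×1 + 16×5 + 4×4 + 12×3 = 213
Dev: 2×2 + 10×1 + 7×2 + 2×5 + 16×4 + 4×3 + 12×5 = 174
Alice: 2×1 + 10×4 + 7×1 + 2×4 + 16×3 + 4×5 + 12×1 = 137
Emma: 2×5 + 10×3 + 7×5 + 2×3 + 16×2 + 4×6 + 12×4 = 185
Farid: 2×3 + 10×6 + 7×6 + 2×2 + 16×1 + 4×1 + 12×6 = 204
Tomás: 2×6 + 10×2 + 7×4 + 2×6 + 16×6 + 4×2 + 12×2 = 200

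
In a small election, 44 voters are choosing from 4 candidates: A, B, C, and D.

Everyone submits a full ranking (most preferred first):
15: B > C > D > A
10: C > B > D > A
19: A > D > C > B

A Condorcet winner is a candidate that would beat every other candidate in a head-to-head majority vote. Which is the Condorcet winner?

C vs A: 25–19
C vs B: 29–15
C vs D: 25–19
C beats every other candidate.

C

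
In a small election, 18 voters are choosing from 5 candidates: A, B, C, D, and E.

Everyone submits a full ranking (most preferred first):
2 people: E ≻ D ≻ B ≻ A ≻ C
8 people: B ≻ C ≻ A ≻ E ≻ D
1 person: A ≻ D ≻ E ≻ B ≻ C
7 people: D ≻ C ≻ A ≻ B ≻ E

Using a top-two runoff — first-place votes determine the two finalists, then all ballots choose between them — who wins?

D

Round 1 first-place votes: A 1, B 8, C 0, D 7, E 2. B and D advance.
Runoff: B is ranked above D on 8 ballots, D above B on 10.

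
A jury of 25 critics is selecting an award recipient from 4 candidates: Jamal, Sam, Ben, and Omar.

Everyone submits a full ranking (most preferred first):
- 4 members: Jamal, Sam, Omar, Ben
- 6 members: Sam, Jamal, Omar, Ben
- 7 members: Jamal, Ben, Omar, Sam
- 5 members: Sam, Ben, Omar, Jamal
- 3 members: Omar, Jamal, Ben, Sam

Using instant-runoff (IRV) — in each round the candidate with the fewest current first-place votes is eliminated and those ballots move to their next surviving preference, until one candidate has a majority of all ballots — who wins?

Round 1: Jamal 11, Sam 11, Ben 0, Omar 3. Ben eliminated.
Round 2: Jamal 11, Sam 11, Omar 3. Omar eliminated.
Round 3: Jamal 14, Sam 11. Jamal has a majority (≥13).

Jamal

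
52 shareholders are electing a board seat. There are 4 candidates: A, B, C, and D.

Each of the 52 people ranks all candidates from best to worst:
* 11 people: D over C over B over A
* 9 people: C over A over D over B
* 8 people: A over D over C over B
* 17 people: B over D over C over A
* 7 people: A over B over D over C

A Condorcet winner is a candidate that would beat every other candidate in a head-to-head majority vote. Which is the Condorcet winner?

D vs A: 28–24
D vs B: 28–24
D vs C: 43–9
D beats every other candidate.

D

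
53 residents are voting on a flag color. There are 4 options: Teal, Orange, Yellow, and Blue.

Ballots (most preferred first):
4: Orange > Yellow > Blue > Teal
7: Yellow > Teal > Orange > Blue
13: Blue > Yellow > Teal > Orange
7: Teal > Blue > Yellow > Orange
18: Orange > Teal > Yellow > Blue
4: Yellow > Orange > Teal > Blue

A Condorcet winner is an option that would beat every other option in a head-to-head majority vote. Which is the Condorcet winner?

Yellow vs Teal: 28–25
Yellow vs Orange: 31–22
Yellow vs Blue: 33–20
Yellow beats every other option.

Yellow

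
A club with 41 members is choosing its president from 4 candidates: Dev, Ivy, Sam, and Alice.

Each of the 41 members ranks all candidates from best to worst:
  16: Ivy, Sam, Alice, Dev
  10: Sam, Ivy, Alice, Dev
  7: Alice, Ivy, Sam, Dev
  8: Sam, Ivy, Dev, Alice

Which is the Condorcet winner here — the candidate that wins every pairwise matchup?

Ivy vs Dev: 41–0
Ivy vs Sam: 23–18
Ivy vs Alice: 34–7
Ivy beats every other candidate.

Ivy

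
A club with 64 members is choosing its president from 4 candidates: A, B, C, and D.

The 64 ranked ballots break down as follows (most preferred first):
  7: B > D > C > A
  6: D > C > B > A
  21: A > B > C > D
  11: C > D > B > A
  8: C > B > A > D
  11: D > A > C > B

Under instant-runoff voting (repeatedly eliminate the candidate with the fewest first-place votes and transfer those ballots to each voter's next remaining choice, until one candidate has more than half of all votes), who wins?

D

Round 1: A 21, B 7, C 19, D 17. B eliminated.
Round 2: A 21, C 19, D 24. C eliminated.
Round 3: A 29, D 35. D has a majority (≥33).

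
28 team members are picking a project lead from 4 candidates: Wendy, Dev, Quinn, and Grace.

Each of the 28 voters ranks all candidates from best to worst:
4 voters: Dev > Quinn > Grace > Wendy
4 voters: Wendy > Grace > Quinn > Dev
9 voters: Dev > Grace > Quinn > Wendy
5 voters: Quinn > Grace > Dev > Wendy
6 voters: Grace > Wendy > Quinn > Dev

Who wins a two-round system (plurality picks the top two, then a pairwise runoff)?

Grace

Round 1 first-place votes: Wendy 4, Dev 13, Quinn 5, Grace 6. Dev and Grace advance.
Runoff: Dev is ranked above Grace on 13 ballots, Grace above Dev on 15.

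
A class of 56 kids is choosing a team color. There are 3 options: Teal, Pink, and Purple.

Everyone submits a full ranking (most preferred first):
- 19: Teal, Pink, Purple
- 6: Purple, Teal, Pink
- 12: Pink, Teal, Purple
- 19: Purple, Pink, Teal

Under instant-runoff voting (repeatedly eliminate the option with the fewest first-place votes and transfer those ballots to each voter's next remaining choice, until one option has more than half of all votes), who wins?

Teal

Round 1: Teal 19, Pink 12, Purple 25. Pink eliminated.
Round 2: Teal 31, Purple 25. Teal has a majority (≥29).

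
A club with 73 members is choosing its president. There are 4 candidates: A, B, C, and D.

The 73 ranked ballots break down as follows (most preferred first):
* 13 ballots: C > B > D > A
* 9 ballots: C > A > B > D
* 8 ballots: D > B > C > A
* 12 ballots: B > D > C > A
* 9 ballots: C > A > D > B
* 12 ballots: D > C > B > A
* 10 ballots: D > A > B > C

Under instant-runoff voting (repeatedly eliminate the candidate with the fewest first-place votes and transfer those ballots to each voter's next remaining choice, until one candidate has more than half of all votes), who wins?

Round 1: A 0, B 12, C 31, D 30. A eliminated.
Round 2: B 12, C 31, D 30. B eliminated.
Round 3: C 31, D 42. D has a majority (≥37).

D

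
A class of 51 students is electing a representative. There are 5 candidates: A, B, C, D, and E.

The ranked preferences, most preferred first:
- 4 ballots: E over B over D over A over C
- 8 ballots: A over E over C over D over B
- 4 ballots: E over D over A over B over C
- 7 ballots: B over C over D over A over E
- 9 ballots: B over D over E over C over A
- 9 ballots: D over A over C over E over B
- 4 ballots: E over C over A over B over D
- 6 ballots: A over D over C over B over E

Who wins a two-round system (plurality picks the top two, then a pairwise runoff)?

Round 1 first-place votes: A 14, B 16, C 0, D 9, E 12. B and A advance.
Runoff: B is ranked above A on 20 ballots, A above B on 31.

A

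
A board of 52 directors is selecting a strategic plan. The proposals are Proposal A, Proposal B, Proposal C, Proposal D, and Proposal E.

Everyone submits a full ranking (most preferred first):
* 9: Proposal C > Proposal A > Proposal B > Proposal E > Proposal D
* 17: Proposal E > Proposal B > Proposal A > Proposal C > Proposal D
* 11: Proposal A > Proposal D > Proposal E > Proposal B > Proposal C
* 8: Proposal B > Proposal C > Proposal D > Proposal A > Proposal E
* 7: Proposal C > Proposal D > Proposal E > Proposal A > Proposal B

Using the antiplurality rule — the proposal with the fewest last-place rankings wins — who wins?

Proposal A

Last-place votes: Proposal A 0, Proposal B 7, Proposal C 11, Proposal D 26, Proposal E 8.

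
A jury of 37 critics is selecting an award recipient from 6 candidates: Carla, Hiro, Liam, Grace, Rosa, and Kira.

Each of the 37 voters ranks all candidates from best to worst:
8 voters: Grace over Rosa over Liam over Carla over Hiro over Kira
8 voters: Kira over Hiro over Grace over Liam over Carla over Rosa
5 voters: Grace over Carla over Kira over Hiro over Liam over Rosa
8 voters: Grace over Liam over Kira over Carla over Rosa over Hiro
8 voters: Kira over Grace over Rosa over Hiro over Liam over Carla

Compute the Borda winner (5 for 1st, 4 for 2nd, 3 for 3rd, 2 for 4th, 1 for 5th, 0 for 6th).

Carla: 8×2 + 8×1 + 5×4 + 8×2 + 8×0 = 60
Hiro: 8×1 + 8×4 + 5×2 + 8×0 + 8×2 = 66
Liam: 8×3 + 8×2 + 5×1 + 8×4 + 8×1 = 85
Grace: 8×5 + 8×3 + 5×5 + 8×5 + 8×4 = 161
Rosa: 8×4 + 8×0 + 5×0 + 8×1 + 8×3 = 64
Kira: 8×0 + 8×5 + 5×3 + 8×3 + 8×5 = 119

Grace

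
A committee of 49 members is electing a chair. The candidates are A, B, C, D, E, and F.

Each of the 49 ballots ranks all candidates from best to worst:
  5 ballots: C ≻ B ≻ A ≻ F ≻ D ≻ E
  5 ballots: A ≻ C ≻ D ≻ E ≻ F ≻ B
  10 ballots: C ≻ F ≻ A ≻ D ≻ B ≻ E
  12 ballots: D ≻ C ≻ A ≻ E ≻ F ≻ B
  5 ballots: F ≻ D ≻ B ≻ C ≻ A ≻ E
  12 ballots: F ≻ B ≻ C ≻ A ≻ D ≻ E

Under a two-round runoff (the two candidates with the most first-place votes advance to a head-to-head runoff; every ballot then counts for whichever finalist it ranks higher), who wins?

Round 1 first-place votes: A 5, B 0, C 15, D 12, E 0, F 17. F and C advance.
Runoff: F is ranked above C on 17 ballots, C above F on 32.

C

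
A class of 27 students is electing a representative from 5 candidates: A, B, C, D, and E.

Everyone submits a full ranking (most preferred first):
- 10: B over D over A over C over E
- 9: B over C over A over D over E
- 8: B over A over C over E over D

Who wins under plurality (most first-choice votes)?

First-place votes: A 0, B 27, C 0, D 0, E 0.

B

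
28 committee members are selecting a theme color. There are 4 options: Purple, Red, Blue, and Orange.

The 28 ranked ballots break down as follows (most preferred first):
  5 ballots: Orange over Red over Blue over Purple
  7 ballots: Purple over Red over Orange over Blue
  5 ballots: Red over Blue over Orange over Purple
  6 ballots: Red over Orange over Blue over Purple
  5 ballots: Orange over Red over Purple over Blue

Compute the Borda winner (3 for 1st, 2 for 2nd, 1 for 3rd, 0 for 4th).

Red

Purple: 5×0 + 7×3 + 5×0 + 6×0 + 5×1 = 26
Red: 5×2 + 7×2 + 5×3 + 6×3 + 5×2 = 67
Blue: 5×1 + 7×0 + 5×2 + 6×1 + 5×0 = 21
Orange: 5×3 + 7×1 + 5×1 + 6×2 + 5×3 = 54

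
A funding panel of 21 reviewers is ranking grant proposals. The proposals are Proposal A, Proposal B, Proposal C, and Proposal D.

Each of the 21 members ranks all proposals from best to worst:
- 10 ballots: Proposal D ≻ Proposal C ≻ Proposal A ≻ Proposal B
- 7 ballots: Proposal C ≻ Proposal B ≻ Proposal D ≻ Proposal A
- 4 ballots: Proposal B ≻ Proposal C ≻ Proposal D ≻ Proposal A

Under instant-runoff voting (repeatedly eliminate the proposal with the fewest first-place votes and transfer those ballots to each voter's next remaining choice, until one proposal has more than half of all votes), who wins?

Round 1: Proposal A 0, Proposal B 4, Proposal C 7, Proposal D 10. Proposal A eliminated.
Round 2: Proposal B 4, Proposal C 7, Proposal D 10. Proposal B eliminated.
Round 3: Proposal C 11, Proposal D 10. Proposal C has a majority (≥11).

Proposal C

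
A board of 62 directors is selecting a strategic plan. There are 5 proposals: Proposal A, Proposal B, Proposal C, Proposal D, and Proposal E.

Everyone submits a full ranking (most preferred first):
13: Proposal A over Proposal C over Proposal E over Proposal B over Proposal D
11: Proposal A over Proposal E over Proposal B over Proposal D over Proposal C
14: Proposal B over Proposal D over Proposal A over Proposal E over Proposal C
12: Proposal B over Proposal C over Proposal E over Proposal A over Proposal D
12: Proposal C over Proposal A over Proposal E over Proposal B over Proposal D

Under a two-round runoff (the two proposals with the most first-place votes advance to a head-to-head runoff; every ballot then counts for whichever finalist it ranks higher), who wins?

Round 1 first-place votes: Proposal A 24, Proposal B 26, Proposal C 12, Proposal D 0, Proposal E 0. Proposal B and Proposal A advance.
Runoff: Proposal B is ranked above Proposal A on 26 ballots, Proposal A above Proposal B on 36.

Proposal A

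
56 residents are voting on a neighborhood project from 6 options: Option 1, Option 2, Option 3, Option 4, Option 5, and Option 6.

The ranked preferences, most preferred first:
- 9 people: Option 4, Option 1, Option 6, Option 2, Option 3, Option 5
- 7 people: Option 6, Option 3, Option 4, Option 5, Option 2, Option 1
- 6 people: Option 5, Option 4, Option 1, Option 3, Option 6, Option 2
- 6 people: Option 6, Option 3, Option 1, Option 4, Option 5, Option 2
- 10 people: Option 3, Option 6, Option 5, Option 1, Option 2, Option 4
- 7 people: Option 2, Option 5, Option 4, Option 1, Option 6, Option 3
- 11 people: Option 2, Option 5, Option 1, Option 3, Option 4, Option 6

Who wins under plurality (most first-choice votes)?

First-place votes: Option 1 0, Option 2 18, Option 3 10, Option 4 9, Option 5 6, Option 6 13.

Option 2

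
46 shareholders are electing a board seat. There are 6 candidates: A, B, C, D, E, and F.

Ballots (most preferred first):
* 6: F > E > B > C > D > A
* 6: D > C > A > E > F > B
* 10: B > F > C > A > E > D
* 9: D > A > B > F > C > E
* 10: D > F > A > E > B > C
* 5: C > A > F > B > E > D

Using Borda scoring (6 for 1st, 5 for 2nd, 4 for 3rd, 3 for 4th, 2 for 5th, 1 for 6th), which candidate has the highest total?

A: 6×1 + 6×4 + 10×3 + 9×5 + 10×4 + 5×5 = 170
B: 6×4 + 6×1 + 10×6 + 9×4 + 10×2 + 5×3 = 161
C: 6×3 + 6×5 + 10×4 + 9×2 + 10×1 + 5×6 = 146
D: 6×2 + 6×6 + 10×1 + 9×6 + 10×6 + 5×1 = 177
E: 6×5 + 6×3 + 10×2 + 9×1 + 10×3 + 5×2 = 117
F: 6×6 + 6×2 + 10×5 + 9×3 + 10×5 + 5×4 = 195

F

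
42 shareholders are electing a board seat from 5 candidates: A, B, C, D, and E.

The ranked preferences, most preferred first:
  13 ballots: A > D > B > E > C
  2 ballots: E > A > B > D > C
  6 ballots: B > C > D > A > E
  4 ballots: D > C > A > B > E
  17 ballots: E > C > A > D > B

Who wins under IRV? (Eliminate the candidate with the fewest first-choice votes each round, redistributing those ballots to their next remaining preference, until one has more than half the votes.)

Round 1: A 13, B 6, C 0, D 4, E 19. C eliminated.
Round 2: A 13, B 6, D 4, E 19. D eliminated.
Round 3: A 17, B 6, E 19. B eliminated.
Round 4: A 23, E 19. A has a majority (≥22).

A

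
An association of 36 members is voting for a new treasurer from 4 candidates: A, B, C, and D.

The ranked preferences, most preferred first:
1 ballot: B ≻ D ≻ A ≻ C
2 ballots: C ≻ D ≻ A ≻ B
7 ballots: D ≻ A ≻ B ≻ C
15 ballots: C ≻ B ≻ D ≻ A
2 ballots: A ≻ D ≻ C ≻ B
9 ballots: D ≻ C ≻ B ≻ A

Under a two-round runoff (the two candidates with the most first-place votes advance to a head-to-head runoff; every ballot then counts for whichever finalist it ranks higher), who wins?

Round 1 first-place votes: A 2, B 1, C 17, D 16. C and D advance.
Runoff: C is ranked above D on 17 ballots, D above C on 19.

D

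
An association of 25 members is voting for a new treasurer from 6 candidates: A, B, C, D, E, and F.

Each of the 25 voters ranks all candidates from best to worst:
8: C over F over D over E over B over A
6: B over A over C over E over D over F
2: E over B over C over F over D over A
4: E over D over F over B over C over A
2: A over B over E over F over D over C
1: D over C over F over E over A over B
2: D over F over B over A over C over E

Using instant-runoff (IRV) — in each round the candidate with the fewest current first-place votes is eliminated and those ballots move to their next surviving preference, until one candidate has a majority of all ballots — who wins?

Round 1: A 2, B 6, C 8, D 3, E 6, F 0. F eliminated.
Round 2: A 2, B 6, C 8, D 3, E 6. A eliminated.
Round 3: B 8, C 8, D 3, E 6. D eliminated.
Round 4: B 10, C 9, E 6. E eliminated.
Round 5: B 16, C 9. B has a majority (≥13).

B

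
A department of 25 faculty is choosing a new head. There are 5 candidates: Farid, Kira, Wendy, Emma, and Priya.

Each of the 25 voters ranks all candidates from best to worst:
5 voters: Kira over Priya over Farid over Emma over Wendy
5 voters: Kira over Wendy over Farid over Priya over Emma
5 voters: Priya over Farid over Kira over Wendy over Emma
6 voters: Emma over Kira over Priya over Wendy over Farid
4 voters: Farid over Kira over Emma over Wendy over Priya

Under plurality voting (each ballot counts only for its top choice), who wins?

Kira

First-place votes: Farid 4, Kira 10, Wendy 0, Emma 6, Priya 5.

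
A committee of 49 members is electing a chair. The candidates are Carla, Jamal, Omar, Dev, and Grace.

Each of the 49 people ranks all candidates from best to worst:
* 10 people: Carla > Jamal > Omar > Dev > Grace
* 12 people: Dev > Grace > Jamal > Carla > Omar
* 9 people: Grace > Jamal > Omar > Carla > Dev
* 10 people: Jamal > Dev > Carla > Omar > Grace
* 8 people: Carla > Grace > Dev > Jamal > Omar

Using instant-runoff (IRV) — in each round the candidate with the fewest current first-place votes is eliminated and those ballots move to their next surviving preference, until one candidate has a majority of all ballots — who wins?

Jamal

Round 1: Carla 18, Jamal 10, Omar 0, Dev 12, Grace 9. Omar eliminated.
Round 2: Carla 18, Jamal 10, Dev 12, Grace 9. Grace eliminated.
Round 3: Carla 18, Jamal 19, Dev 12. Dev eliminated.
Round 4: Carla 18, Jamal 31. Jamal has a majority (≥25).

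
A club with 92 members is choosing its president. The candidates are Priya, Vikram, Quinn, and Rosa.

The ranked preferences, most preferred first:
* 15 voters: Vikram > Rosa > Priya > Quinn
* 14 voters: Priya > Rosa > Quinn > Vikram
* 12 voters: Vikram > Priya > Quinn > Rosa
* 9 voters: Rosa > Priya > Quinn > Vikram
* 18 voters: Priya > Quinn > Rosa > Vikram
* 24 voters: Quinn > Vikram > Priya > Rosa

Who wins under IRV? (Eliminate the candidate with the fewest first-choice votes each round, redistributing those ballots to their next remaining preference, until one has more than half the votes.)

Vikram

Round 1: Priya 32, Vikram 27, Quinn 24, Rosa 9. Rosa eliminated.
Round 2: Priya 41, Vikram 27, Quinn 24. Quinn eliminated.
Round 3: Priya 41, Vikram 51. Vikram has a majority (≥47).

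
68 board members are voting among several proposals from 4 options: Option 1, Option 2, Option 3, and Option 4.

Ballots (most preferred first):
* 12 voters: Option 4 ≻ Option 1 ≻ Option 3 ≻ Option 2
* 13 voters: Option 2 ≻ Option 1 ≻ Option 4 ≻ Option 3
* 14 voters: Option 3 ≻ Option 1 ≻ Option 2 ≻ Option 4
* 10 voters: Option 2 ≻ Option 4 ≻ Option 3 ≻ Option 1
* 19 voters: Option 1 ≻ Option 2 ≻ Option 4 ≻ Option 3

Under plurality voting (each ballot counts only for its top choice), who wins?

First-place votes: Option 1 19, Option 2 23, Option 3 14, Option 4 12.

Option 2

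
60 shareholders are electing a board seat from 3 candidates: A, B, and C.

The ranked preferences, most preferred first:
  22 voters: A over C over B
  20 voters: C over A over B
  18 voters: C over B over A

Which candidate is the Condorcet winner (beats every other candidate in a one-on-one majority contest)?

C vs A: 38–22
C vs B: 60–0
C beats every other candidate.

C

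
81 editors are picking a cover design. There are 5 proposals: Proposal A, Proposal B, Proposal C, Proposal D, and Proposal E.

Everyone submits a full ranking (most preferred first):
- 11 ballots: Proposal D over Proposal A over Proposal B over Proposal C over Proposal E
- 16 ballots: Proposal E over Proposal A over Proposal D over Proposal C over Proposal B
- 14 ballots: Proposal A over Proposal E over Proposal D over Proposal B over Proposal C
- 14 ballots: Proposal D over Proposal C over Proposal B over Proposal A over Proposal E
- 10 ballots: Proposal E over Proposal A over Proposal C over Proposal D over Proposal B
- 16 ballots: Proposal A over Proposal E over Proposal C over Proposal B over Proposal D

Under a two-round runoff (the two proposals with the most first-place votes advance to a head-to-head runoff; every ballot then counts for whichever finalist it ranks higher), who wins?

Round 1 first-place votes: Proposal A 30, Proposal B 0, Proposal C 0, Proposal D 25, Proposal E 26. Proposal A and Proposal E advance.
Runoff: Proposal A is ranked above Proposal E on 55 ballots, Proposal E above Proposal A on 26.

Proposal A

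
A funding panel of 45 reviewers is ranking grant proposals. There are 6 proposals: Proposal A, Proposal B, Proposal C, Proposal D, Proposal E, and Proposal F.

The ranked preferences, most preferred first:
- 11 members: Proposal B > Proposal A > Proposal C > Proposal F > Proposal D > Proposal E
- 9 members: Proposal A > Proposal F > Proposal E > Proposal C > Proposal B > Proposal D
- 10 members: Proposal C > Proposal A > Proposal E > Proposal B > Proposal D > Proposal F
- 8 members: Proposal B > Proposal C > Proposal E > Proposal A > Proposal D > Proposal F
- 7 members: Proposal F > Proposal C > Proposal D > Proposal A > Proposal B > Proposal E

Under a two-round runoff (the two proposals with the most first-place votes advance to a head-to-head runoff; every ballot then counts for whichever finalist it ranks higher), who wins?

Round 1 first-place votes: Proposal A 9, Proposal B 19, Proposal C 10, Proposal D 0, Proposal E 0, Proposal F 7. Proposal B and Proposal C advance.
Runoff: Proposal B is ranked above Proposal C on 19 ballots, Proposal C above Proposal B on 26.

Proposal C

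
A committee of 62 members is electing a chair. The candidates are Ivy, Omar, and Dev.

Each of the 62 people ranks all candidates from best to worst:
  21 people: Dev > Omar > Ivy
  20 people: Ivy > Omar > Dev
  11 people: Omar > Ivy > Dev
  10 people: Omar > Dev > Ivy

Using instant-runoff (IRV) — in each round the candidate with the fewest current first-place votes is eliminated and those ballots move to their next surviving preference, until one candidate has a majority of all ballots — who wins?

Omar

Round 1: Ivy 20, Omar 21, Dev 21. Ivy eliminated.
Round 2: Omar 41, Dev 21. Omar has a majority (≥32).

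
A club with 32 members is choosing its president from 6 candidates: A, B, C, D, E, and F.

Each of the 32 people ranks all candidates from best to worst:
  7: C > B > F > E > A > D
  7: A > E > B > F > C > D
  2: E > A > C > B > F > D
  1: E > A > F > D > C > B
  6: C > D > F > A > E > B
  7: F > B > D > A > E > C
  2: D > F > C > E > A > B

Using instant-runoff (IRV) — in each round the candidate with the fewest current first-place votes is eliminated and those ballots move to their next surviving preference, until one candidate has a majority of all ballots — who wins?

Round 1: A 7, B 0, C 13, D 2, E 3, F 7. B eliminated.
Round 2: A 7, C 13, D 2, E 3, F 7. D eliminated.
Round 3: A 7, C 13, E 3, F 9. E eliminated.
Round 4: A 10, C 13, F 9. F eliminated.
Round 5: A 17, C 15. A has a majority (≥17).

A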